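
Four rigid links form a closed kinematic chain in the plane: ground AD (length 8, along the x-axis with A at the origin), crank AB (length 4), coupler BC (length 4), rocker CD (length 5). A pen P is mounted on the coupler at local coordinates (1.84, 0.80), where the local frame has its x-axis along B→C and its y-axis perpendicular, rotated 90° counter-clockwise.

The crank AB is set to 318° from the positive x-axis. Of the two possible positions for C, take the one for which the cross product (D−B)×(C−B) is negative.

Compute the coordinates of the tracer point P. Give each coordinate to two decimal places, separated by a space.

4.96 -2.94

A=(0,0), D=(8.00,0)
B = A + 4.00·(cos318°, sin318°) = (2.9726, -2.6765)
|BD| = 5.6955
circle(B,4.00) ∩ circle(D,5.00): a=2.0577, h=3.4302
  candidates: C₊=(3.1769,1.3183) cross=19.537; C₋=(6.4008,-4.7374) cross=-19.537
  mode - wants cross < 0 → take C=(6.4008,-4.7374) (cross=-19.537)
ex = (C−B)/|BC| = (0.8571,-0.5152); ey = (0.5152,0.8571)
P = B + 1.84·ex + 0.80·ey = (4.9617,-2.9389)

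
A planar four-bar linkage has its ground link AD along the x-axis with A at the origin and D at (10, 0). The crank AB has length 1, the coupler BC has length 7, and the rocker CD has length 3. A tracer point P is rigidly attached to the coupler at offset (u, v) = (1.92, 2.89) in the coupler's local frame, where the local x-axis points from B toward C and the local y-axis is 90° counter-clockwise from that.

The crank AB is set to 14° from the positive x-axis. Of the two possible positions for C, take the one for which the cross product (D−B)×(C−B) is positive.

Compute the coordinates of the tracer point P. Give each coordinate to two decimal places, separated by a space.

2.11 3.52

A=(0,0), D=(10.00,0)
B = A + 1.00·(cos14°, sin14°) = (0.9703, 0.2419)
|BD| = 9.0329
circle(B,7.00) ∩ circle(D,3.00): a=6.7306, h=1.9233
  candidates: C₊=(7.7500,1.9843) cross=17.373; C₋=(7.6470,-1.8610) cross=-17.373
  mode + wants cross > 0 → take C=(7.7500,1.9843) (cross=17.373)
ex = (C−B)/|BC| = (0.9685,0.2489); ey = (-0.2489,0.9685)
P = B + 1.92·ex + 2.89·ey = (2.1105,3.5189)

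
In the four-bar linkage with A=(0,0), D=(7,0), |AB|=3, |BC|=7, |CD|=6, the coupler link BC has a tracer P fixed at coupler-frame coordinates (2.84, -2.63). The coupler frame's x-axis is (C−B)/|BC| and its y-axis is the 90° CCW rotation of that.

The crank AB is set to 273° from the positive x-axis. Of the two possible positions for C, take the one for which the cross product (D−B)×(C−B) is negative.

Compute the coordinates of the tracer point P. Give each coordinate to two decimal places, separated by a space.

A=(0,0), D=(7.00,0)
B = A + 3.00·(cos273°, sin273°) = (0.1570, -2.9959)
|BD| = 7.4701
circle(B,7.00) ∩ circle(D,6.00): a=4.6052, h=5.2718
  candidates: C₊=(2.2613,3.6803) cross=39.381; C₋=(6.4899,-5.9783) cross=-39.381
  mode - wants cross < 0 → take C=(6.4899,-5.9783) (cross=-39.381)
ex = (C−B)/|BC| = (0.9047,-0.4261); ey = (0.4261,0.9047)
P = B + 2.84·ex + -2.63·ey = (1.6058,-6.5852)

1.61 -6.59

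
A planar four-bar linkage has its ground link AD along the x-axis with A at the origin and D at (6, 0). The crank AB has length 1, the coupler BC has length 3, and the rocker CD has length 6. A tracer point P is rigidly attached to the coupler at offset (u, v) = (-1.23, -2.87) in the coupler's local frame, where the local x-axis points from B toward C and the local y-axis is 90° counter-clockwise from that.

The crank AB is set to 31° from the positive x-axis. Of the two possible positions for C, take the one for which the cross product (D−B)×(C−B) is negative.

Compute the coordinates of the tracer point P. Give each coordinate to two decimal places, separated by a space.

A=(0,0), D=(6.00,0)
B = A + 1.00·(cos31°, sin31°) = (0.8572, 0.5150)
|BD| = 5.1686
circle(B,3.00) ∩ circle(D,6.00): a=-0.0277, h=2.9999
  candidates: C₊=(1.1286,3.5027) cross=15.505; C₋=(0.5307,-2.4671) cross=-15.505
  mode - wants cross < 0 → take C=(0.5307,-2.4671) (cross=-15.505)
ex = (C−B)/|BC| = (-0.1088,-0.9941); ey = (0.9941,-0.1088)
P = B + -1.23·ex + -2.87·ey = (-1.8619,2.0500)

-1.86 2.05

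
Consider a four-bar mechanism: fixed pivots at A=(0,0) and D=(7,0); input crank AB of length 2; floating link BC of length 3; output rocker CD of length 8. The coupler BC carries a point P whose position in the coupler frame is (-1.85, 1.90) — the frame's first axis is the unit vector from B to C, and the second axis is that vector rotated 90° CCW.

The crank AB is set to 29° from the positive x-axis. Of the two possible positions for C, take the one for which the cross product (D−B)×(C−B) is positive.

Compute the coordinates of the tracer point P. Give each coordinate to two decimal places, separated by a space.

A=(0,0), D=(7.00,0)
B = A + 2.00·(cos29°, sin29°) = (1.7492, 0.9696)
|BD| = 5.3395
circle(B,3.00) ∩ circle(D,8.00): a=-2.4805, h=1.6874
  candidates: C₊=(-0.3836,3.0794) cross=9.010; C₋=(-0.9964,-0.2392) cross=-9.010
  mode + wants cross > 0 → take C=(-0.3836,3.0794) (cross=9.010)
ex = (C−B)/|BC| = (-0.7109,0.7032); ey = (-0.7032,-0.7109)
P = B + -1.85·ex + 1.90·ey = (1.7283,-1.6822)

1.73 -1.68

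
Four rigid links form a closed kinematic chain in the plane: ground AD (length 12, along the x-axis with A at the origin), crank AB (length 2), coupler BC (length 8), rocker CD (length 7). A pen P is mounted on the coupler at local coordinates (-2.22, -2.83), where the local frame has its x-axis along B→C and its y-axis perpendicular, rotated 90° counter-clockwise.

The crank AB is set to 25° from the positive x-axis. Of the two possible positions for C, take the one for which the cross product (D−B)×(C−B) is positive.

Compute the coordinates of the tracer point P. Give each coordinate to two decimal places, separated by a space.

1.83 -2.75

A=(0,0), D=(12.00,0)
B = A + 2.00·(cos25°, sin25°) = (1.8126, 0.8452)
|BD| = 10.2224
circle(B,8.00) ∩ circle(D,7.00): a=5.8449, h=5.4624
  candidates: C₊=(8.0891,5.8056) cross=55.838; C₋=(7.1858,-5.0817) cross=-55.838
  mode + wants cross > 0 → take C=(8.0891,5.8056) (cross=55.838)
ex = (C−B)/|BC| = (0.7846,0.6200); ey = (-0.6200,0.7846)
P = B + -2.22·ex + -2.83·ey = (1.8256,-2.7516)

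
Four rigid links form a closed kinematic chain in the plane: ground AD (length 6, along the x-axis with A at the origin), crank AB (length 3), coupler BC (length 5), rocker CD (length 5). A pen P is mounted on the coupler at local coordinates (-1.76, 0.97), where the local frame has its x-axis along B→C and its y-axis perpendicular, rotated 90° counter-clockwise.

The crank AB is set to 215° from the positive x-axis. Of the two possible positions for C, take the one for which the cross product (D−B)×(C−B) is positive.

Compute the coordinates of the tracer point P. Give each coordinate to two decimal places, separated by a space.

-4.42 -2.17

A=(0,0), D=(6.00,0)
B = A + 3.00·(cos215°, sin215°) = (-2.4575, -1.7207)
|BD| = 8.6307
circle(B,5.00) ∩ circle(D,5.00): a=4.3154, h=2.5254
  candidates: C₊=(1.2678,1.6143) cross=21.796; C₋=(2.2748,-3.3351) cross=-21.796
  mode + wants cross > 0 → take C=(1.2678,1.6143) (cross=21.796)
ex = (C−B)/|BC| = (0.7450,0.6670); ey = (-0.6670,0.7450)
P = B + -1.76·ex + 0.97·ey = (-4.4157,-2.1720)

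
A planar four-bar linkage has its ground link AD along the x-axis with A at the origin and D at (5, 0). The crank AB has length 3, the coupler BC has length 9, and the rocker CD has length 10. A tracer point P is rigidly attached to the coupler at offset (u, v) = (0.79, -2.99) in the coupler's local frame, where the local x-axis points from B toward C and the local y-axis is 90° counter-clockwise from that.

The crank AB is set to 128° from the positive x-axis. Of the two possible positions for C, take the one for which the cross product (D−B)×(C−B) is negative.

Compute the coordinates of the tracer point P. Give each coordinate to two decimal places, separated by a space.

A=(0,0), D=(5.00,0)
B = A + 3.00·(cos128°, sin128°) = (-1.8470, 2.3640)
|BD| = 7.2436
circle(B,9.00) ∩ circle(D,10.00): a=2.3103, h=8.6984
  candidates: C₊=(3.1756,9.8322) cross=63.008; C₋=(-2.5020,-6.6121) cross=-63.008
  mode - wants cross < 0 → take C=(-2.5020,-6.6121) (cross=-63.008)
ex = (C−B)/|BC| = (-0.0728,-0.9973); ey = (0.9973,-0.0728)
P = B + 0.79·ex + -2.99·ey = (-4.8866,1.7937)

-4.89 1.79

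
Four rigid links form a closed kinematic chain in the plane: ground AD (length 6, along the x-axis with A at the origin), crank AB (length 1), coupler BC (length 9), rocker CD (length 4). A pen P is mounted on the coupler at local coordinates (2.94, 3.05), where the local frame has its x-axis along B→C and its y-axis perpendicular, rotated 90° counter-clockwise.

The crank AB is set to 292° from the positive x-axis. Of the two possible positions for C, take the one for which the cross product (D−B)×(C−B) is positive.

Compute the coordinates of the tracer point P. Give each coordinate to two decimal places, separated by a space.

A=(0,0), D=(6.00,0)
B = A + 1.00·(cos292°, sin292°) = (0.3746, -0.9272)
|BD| = 5.7013
circle(B,9.00) ∩ circle(D,4.00): a=8.5511, h=2.8069
  candidates: C₊=(8.3554,3.2330) cross=16.003; C₋=(9.2684,-2.3061) cross=-16.003
  mode + wants cross > 0 → take C=(8.3554,3.2330) (cross=16.003)
ex = (C−B)/|BC| = (0.8868,0.4622); ey = (-0.4622,0.8868)
P = B + 2.94·ex + 3.05·ey = (1.5718,3.1364)

1.57 3.14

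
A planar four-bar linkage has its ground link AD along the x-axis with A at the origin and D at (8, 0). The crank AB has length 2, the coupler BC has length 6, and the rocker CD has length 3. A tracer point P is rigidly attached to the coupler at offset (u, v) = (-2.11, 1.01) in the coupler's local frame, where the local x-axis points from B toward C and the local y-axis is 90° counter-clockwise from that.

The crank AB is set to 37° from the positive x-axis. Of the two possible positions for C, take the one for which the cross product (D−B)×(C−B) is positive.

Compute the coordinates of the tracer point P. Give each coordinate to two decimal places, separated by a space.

-0.71 1.56

A=(0,0), D=(8.00,0)
B = A + 2.00·(cos37°, sin37°) = (1.5973, 1.2036)
|BD| = 6.5149
circle(B,6.00) ∩ circle(D,3.00): a=5.3296, h=2.7559
  candidates: C₊=(7.3443,2.9275) cross=17.955; C₋=(6.3260,-2.4895) cross=-17.955
  mode + wants cross > 0 → take C=(7.3443,2.9275) (cross=17.955)
ex = (C−B)/|BC| = (0.9578,0.2873); ey = (-0.2873,0.9578)
P = B + -2.11·ex + 1.01·ey = (-0.7139,1.5648)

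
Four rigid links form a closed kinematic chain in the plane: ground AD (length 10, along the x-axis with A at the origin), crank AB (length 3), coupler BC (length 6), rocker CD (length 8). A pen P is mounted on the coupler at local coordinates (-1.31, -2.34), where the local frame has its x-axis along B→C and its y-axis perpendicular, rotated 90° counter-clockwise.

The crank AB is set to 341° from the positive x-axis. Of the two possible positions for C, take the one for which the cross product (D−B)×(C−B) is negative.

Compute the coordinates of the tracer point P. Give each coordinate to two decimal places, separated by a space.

A=(0,0), D=(10.00,0)
B = A + 3.00·(cos341°, sin341°) = (2.8366, -0.9767)
|BD| = 7.2297
circle(B,6.00) ∩ circle(D,8.00): a=1.6784, h=5.7605
  candidates: C₊=(3.7214,4.9577) cross=41.647; C₋=(5.2778,-6.4576) cross=-41.647
  mode - wants cross < 0 → take C=(5.2778,-6.4576) (cross=-41.647)
ex = (C−B)/|BC| = (0.4069,-0.9135); ey = (0.9135,0.4069)
P = B + -1.31·ex + -2.34·ey = (0.1660,-0.7321)

0.17 -0.73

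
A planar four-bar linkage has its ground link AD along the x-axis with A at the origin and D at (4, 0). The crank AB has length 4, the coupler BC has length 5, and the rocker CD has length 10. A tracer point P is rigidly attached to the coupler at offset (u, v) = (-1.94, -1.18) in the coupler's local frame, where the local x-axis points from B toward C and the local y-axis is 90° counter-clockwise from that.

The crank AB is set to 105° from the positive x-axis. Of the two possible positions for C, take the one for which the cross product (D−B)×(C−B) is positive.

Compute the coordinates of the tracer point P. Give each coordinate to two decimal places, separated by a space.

-0.01 1.84

A=(0,0), D=(4.00,0)
B = A + 4.00·(cos105°, sin105°) = (-1.0353, 3.8637)
|BD| = 6.3468
circle(B,5.00) ∩ circle(D,10.00): a=-2.7351, h=4.1856
  candidates: C₊=(-0.6571,8.8494) cross=26.565; C₋=(-5.7532,2.2080) cross=-26.565
  mode + wants cross > 0 → take C=(-0.6571,8.8494) (cross=26.565)
ex = (C−B)/|BC| = (0.0756,0.9971); ey = (-0.9971,0.0756)
P = B + -1.94·ex + -1.18·ey = (-0.0054,1.8400)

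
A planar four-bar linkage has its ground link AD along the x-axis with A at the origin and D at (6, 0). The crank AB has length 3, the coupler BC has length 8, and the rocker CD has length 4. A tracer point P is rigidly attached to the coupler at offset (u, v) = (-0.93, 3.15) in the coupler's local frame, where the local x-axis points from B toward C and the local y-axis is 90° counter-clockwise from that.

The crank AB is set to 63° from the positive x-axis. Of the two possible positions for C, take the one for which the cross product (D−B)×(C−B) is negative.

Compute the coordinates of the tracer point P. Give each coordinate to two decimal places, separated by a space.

3.47 5.19

A=(0,0), D=(6.00,0)
B = A + 3.00·(cos63°, sin63°) = (1.3620, 2.6730)
|BD| = 5.3532
circle(B,8.00) ∩ circle(D,4.00): a=7.1599, h=3.5687
  candidates: C₊=(9.3474,2.1898) cross=19.104; C₋=(5.7834,-3.9941) cross=-19.104
  mode - wants cross < 0 → take C=(5.7834,-3.9941) (cross=-19.104)
ex = (C−B)/|BC| = (0.5527,-0.8334); ey = (0.8334,0.5527)
P = B + -0.93·ex + 3.15·ey = (3.4732,5.1890)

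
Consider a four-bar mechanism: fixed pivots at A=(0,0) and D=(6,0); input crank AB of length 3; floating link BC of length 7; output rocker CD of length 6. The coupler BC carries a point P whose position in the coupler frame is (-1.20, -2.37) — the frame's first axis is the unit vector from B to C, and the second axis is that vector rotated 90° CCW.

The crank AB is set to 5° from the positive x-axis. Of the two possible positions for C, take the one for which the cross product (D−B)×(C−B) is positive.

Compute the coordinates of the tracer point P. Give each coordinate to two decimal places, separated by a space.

A=(0,0), D=(6.00,0)
B = A + 3.00·(cos5°, sin5°) = (2.9886, 0.2615)
|BD| = 3.0227
circle(B,7.00) ∩ circle(D,6.00): a=3.6617, h=5.9659
  candidates: C₊=(7.1526,5.8882) cross=18.033; C₋=(6.1205,-5.9988) cross=-18.033
  mode + wants cross > 0 → take C=(7.1526,5.8882) (cross=18.033)
ex = (C−B)/|BC| = (0.5949,0.8038); ey = (-0.8038,0.5949)
P = B + -1.20·ex + -2.37·ey = (4.1798,-2.1130)

4.18 -2.11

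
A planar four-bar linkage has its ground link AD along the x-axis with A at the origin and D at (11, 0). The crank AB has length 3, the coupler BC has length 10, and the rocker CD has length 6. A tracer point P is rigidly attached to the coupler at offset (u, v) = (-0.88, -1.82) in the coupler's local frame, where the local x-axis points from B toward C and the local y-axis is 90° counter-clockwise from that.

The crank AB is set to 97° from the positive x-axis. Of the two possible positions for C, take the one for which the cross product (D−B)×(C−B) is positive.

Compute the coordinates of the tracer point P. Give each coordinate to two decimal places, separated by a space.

A=(0,0), D=(11.00,0)
B = A + 3.00·(cos97°, sin97°) = (-0.3656, 2.9776)
|BD| = 11.7492
circle(B,10.00) ∩ circle(D,6.00): a=8.5982, h=5.1060
  candidates: C₊=(9.2459,5.7379) cross=59.991; C₋=(6.6578,-4.1407) cross=-59.991
  mode + wants cross > 0 → take C=(9.2459,5.7379) (cross=59.991)
ex = (C−B)/|BC| = (0.9612,0.2760); ey = (-0.2760,0.9612)
P = B + -0.88·ex + -1.82·ey = (-0.7091,0.9854)

-0.71 0.99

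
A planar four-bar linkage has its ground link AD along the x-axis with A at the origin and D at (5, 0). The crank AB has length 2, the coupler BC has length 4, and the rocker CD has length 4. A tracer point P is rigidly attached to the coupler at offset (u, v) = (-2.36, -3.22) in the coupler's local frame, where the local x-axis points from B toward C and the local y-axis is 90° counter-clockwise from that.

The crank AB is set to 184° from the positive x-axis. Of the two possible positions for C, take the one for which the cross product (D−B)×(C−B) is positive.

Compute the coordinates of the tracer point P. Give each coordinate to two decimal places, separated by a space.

A=(0,0), D=(5.00,0)
B = A + 2.00·(cos184°, sin184°) = (-1.9951, -0.1395)
|BD| = 6.9965
circle(B,4.00) ∩ circle(D,4.00): a=3.4983, h=1.9396
  candidates: C₊=(1.4638,1.8695) cross=13.571; C₋=(1.5411,-2.0090) cross=-13.571
  mode + wants cross > 0 → take C=(1.4638,1.8695) (cross=13.571)
ex = (C−B)/|BC| = (0.8647,0.5023); ey = (-0.5023,0.8647)
P = B + -2.36·ex + -3.22·ey = (-2.4186,-4.1092)

-2.42 -4.11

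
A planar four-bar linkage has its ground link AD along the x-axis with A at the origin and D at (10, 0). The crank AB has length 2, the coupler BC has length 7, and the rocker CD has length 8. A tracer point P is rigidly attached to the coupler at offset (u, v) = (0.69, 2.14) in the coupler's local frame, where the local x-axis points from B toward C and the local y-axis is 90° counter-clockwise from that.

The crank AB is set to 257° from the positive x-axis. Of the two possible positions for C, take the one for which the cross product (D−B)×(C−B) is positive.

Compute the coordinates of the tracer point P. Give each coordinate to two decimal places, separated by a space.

-1.94 -0.26

A=(0,0), D=(10.00,0)
B = A + 2.00·(cos257°, sin257°) = (-0.4499, -1.9487)
|BD| = 10.6301
circle(B,7.00) ∩ circle(D,8.00): a=4.6095, h=5.2681
  candidates: C₊=(3.1157,4.0751) cross=56.000; C₋=(5.0472,-6.2825) cross=-56.000
  mode + wants cross > 0 → take C=(3.1157,4.0751) (cross=56.000)
ex = (C−B)/|BC| = (0.5094,0.8605); ey = (-0.8605,0.5094)
P = B + 0.69·ex + 2.14·ey = (-1.9400,-0.2649)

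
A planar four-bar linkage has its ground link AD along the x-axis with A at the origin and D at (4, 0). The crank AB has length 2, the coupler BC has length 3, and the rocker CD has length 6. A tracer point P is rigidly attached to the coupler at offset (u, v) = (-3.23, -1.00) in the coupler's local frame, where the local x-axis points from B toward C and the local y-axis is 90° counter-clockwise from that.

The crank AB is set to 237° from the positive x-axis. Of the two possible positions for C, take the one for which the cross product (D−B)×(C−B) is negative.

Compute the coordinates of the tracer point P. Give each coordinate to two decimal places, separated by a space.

A=(0,0), D=(4.00,0)
B = A + 2.00·(cos237°, sin237°) = (-1.0893, -1.6773)
|BD| = 5.3586
circle(B,3.00) ∩ circle(D,6.00): a=0.1600, h=2.9957
  candidates: C₊=(-1.8751,1.2179) cross=16.053; C₋=(0.0004,-4.4725) cross=-16.053
  mode - wants cross < 0 → take C=(0.0004,-4.4725) (cross=-16.053)
ex = (C−B)/|BC| = (0.3632,-0.9317); ey = (0.9317,0.3632)
P = B + -3.23·ex + -1.00·ey = (-3.1942,0.9689)

-3.19 0.97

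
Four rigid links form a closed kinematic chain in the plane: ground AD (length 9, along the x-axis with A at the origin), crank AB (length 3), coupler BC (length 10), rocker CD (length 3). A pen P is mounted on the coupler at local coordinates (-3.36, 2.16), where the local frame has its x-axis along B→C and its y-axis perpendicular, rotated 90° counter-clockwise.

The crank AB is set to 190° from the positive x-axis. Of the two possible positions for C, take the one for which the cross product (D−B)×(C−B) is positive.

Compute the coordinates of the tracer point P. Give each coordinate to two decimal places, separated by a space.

A=(0,0), D=(9.00,0)
B = A + 3.00·(cos190°, sin190°) = (-2.9544, -0.5209)
|BD| = 11.9658
circle(B,10.00) ∩ circle(D,3.00): a=9.7854, h=2.0606
  candidates: C₊=(6.7320,1.9637) cross=24.656; C₋=(6.9114,-2.1536) cross=-24.656
  mode + wants cross > 0 → take C=(6.7320,1.9637) (cross=24.656)
ex = (C−B)/|BC| = (0.9686,0.2485); ey = (-0.2485,0.9686)
P = B + -3.36·ex + 2.16·ey = (-6.7457,0.7365)

-6.75 0.74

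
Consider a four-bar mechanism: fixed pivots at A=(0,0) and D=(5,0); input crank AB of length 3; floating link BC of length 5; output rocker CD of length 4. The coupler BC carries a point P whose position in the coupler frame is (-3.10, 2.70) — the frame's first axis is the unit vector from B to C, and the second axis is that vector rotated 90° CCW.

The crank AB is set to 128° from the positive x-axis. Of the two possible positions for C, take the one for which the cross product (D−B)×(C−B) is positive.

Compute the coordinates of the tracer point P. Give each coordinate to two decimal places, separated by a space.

A=(0,0), D=(5.00,0)
B = A + 3.00·(cos128°, sin128°) = (-1.8470, 2.3640)
|BD| = 7.2436
circle(B,5.00) ∩ circle(D,4.00): a=4.2430, h=2.6451
  candidates: C₊=(3.0270,3.4795) cross=19.160; C₋=(1.3005,-1.5210) cross=-19.160
  mode + wants cross > 0 → take C=(3.0270,3.4795) (cross=19.160)
ex = (C−B)/|BC| = (0.9748,0.2231); ey = (-0.2231,0.9748)
P = B + -3.10·ex + 2.70·ey = (-5.4712,4.3044)

-5.47 4.30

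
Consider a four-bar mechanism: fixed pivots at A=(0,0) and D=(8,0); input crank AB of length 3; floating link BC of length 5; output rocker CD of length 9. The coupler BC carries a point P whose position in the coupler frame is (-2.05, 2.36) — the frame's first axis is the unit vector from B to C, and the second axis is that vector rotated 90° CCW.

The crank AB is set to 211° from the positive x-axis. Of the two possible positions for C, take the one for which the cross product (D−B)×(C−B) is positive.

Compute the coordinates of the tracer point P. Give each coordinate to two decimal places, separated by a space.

A=(0,0), D=(8.00,0)
B = A + 3.00·(cos211°, sin211°) = (-2.5715, -1.5451)
|BD| = 10.6838
circle(B,5.00) ∩ circle(D,9.00): a=2.7211, h=4.1947
  candidates: C₊=(-0.4856,2.9990) cross=44.815; C₋=(0.7277,-5.3022) cross=-44.815
  mode + wants cross > 0 → take C=(-0.4856,2.9990) (cross=44.815)
ex = (C−B)/|BC| = (0.4172,0.9088); ey = (-0.9088,0.4172)
P = B + -2.05·ex + 2.36·ey = (-5.5715,-2.4237)

-5.57 -2.42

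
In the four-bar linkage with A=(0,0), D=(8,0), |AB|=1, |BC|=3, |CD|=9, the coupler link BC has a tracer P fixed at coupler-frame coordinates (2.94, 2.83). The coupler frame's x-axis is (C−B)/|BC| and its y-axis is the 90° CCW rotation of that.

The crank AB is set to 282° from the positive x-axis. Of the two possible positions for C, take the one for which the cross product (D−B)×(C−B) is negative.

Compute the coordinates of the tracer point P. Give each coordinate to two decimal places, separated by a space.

A=(0,0), D=(8.00,0)
B = A + 1.00·(cos282°, sin282°) = (0.2079, -0.9781)
|BD| = 7.8532
circle(B,3.00) ∩ circle(D,9.00): a=-0.6575, h=2.9271
  candidates: C₊=(-0.8090,1.8442) cross=22.987; C₋=(-0.0799,-3.9643) cross=-22.987
  mode - wants cross < 0 → take C=(-0.0799,-3.9643) (cross=-22.987)
ex = (C−B)/|BC| = (-0.0959,-0.9954); ey = (0.9954,-0.0959)
P = B + 2.94·ex + 2.83·ey = (2.7428,-4.1761)

2.74 -4.18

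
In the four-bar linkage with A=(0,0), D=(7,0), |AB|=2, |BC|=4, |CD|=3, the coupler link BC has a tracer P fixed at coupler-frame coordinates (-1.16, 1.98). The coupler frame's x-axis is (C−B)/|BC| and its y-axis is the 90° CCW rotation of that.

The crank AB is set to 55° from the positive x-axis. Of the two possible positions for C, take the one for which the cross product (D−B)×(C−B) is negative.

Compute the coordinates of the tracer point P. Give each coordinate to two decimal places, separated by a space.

1.57 3.89

A=(0,0), D=(7.00,0)
B = A + 2.00·(cos55°, sin55°) = (1.1472, 1.6383)
|BD| = 6.0778
circle(B,4.00) ∩ circle(D,3.00): a=3.6148, h=1.7127
  candidates: C₊=(5.0898,2.3133) cross=10.410; C₋=(4.1665,-0.9854) cross=-10.410
  mode - wants cross < 0 → take C=(4.1665,-0.9854) (cross=-10.410)
ex = (C−B)/|BC| = (0.7548,-0.6559); ey = (0.6559,0.7548)
P = B + -1.16·ex + 1.98·ey = (1.5703,3.8937)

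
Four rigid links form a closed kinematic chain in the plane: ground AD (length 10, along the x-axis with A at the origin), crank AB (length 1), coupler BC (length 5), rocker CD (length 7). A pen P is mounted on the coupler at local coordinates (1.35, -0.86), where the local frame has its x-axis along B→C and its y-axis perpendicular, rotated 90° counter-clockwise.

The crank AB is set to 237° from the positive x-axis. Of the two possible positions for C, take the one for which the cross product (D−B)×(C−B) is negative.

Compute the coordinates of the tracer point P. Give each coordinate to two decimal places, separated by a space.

0.21 -2.25

A=(0,0), D=(10.00,0)
B = A + 1.00·(cos237°, sin237°) = (-0.5446, -0.8387)
|BD| = 10.5779
circle(B,5.00) ∩ circle(D,7.00): a=4.1545, h=2.7821
  candidates: C₊=(3.3762,2.2640) cross=29.428; C₋=(3.8174,-3.2826) cross=-29.428
  mode - wants cross < 0 → take C=(3.8174,-3.2826) (cross=-29.428)
ex = (C−B)/|BC| = (0.8724,-0.4888); ey = (0.4888,0.8724)
P = B + 1.35·ex + -0.86·ey = (0.2128,-2.2488)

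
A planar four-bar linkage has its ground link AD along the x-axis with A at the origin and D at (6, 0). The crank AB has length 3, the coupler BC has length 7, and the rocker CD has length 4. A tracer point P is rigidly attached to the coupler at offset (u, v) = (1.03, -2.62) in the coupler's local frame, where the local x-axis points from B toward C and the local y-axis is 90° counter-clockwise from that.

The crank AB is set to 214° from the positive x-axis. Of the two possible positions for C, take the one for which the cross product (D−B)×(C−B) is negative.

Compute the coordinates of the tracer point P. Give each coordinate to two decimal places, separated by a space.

-2.21 -4.48

A=(0,0), D=(6.00,0)
B = A + 3.00·(cos214°, sin214°) = (-2.4871, -1.6776)
|BD| = 8.6513
circle(B,7.00) ∩ circle(D,4.00): a=6.2329, h=3.1861
  candidates: C₊=(3.0097,2.6567) cross=27.564; C₋=(4.2453,-3.5946) cross=-27.564
  mode - wants cross < 0 → take C=(4.2453,-3.5946) (cross=-27.564)
ex = (C−B)/|BC| = (0.9618,-0.2739); ey = (0.2739,0.9618)
P = B + 1.03·ex + -2.62·ey = (-2.2140,-4.4795)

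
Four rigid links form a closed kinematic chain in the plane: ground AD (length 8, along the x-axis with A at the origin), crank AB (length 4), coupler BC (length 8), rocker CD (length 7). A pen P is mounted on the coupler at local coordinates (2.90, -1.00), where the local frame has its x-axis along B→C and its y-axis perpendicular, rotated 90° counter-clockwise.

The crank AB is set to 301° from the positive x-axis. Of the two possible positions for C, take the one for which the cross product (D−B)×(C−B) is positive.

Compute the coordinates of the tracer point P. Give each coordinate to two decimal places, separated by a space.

A=(0,0), D=(8.00,0)
B = A + 4.00·(cos301°, sin301°) = (2.0602, -3.4287)
|BD| = 6.8584
circle(B,8.00) ∩ circle(D,7.00): a=4.5227, h=6.5988
  candidates: C₊=(2.6783,4.5474) cross=45.257; C₋=(9.2761,-6.8827) cross=-45.257
  mode + wants cross > 0 → take C=(2.6783,4.5474) (cross=45.257)
ex = (C−B)/|BC| = (0.0773,0.9970); ey = (-0.9970,0.0773)
P = B + 2.90·ex + -1.00·ey = (3.2812,-0.6146)

3.28 -0.61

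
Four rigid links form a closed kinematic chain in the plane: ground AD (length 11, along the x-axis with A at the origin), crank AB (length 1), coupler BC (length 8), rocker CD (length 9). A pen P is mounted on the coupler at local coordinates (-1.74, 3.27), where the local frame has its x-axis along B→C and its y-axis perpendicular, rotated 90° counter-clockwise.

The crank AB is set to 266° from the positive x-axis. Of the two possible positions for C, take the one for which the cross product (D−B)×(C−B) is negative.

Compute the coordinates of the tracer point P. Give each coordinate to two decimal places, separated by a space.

1.20 2.48

A=(0,0), D=(11.00,0)
B = A + 1.00·(cos266°, sin266°) = (-0.0698, -0.9976)
|BD| = 11.1146
circle(B,8.00) ∩ circle(D,9.00): a=4.7925, h=6.4056
  candidates: C₊=(4.1285,5.8123) cross=71.196; C₋=(5.2784,-6.9472) cross=-71.196
  mode - wants cross < 0 → take C=(5.2784,-6.9472) (cross=-71.196)
ex = (C−B)/|BC| = (0.6685,-0.7437); ey = (0.7437,0.6685)
P = B + -1.74·ex + 3.27·ey = (1.1989,2.4825)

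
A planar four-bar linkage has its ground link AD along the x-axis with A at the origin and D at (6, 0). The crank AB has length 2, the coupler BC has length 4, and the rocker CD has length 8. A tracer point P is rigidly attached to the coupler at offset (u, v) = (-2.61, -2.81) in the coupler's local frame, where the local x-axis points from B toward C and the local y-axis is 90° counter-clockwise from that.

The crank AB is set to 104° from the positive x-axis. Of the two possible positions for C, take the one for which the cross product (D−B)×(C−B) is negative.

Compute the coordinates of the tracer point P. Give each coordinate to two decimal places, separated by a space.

-2.29 5.32

A=(0,0), D=(6.00,0)
B = A + 2.00·(cos104°, sin104°) = (-0.4838, 1.9406)
|BD| = 6.7680
circle(B,4.00) ∩ circle(D,8.00): a=-0.1621, h=3.9967
  candidates: C₊=(0.5069,5.8160) cross=27.050; C₋=(-1.7851,-1.8418) cross=-27.050
  mode - wants cross < 0 → take C=(-1.7851,-1.8418) (cross=-27.050)
ex = (C−B)/|BC| = (-0.3253,-0.9456); ey = (0.9456,-0.3253)
P = B + -2.61·ex + -2.81·ey = (-2.2919,5.3228)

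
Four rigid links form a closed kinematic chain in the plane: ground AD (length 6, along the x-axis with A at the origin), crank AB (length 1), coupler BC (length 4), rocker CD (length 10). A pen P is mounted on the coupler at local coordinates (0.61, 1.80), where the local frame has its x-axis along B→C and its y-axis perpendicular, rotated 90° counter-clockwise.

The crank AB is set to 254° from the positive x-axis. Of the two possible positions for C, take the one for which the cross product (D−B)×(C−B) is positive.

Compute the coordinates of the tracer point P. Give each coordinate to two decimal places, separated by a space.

-1.51 -2.40

A=(0,0), D=(6.00,0)
B = A + 1.00·(cos254°, sin254°) = (-0.2756, -0.9613)
|BD| = 6.3488
circle(B,4.00) ∩ circle(D,10.00): a=-3.4410, h=2.0395
  candidates: C₊=(-3.9857,0.5338) cross=12.949; C₋=(-3.3681,-3.4983) cross=-12.949
  mode + wants cross > 0 → take C=(-3.9857,0.5338) (cross=12.949)
ex = (C−B)/|BC| = (-0.9275,0.3738); ey = (-0.3738,-0.9275)
P = B + 0.61·ex + 1.80·ey = (-1.5142,-2.4028)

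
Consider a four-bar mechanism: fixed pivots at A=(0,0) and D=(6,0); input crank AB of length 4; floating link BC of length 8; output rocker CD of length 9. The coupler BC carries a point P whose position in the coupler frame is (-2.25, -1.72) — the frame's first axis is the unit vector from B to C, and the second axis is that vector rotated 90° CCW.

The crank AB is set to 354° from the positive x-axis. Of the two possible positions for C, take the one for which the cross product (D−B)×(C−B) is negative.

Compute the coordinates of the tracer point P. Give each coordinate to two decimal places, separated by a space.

2.72 2.12

A=(0,0), D=(6.00,0)
B = A + 4.00·(cos354°, sin354°) = (3.9781, -0.4181)
|BD| = 2.0647
circle(B,8.00) ∩ circle(D,9.00): a=-3.0845, h=7.3815
  candidates: C₊=(-0.5373,6.1858) cross=15.240; C₋=(2.4523,-8.2713) cross=-15.240
  mode - wants cross < 0 → take C=(2.4523,-8.2713) (cross=-15.240)
ex = (C−B)/|BC| = (-0.1907,-0.9816); ey = (0.9816,-0.1907)
P = B + -2.25·ex + -1.72·ey = (2.7188,2.1186)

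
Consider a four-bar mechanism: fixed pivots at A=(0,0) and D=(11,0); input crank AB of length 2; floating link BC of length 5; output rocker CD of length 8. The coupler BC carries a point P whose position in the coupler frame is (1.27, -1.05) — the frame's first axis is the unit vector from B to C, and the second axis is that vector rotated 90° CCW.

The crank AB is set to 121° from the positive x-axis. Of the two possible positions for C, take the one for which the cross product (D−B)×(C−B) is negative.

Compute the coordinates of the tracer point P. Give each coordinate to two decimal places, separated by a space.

-0.58 0.13

A=(0,0), D=(11.00,0)
B = A + 2.00·(cos121°, sin121°) = (-1.0301, 1.7143)
|BD| = 12.1516
circle(B,5.00) ∩ circle(D,8.00): a=4.4711, h=2.2382
  candidates: C₊=(3.7120,3.2994) cross=27.197; C₋=(3.0805,-1.1322) cross=-27.197
  mode - wants cross < 0 → take C=(3.0805,-1.1322) (cross=-27.197)
ex = (C−B)/|BC| = (0.8221,-0.5693); ey = (0.5693,0.8221)
P = B + 1.27·ex + -1.05·ey = (-0.5838,0.1281)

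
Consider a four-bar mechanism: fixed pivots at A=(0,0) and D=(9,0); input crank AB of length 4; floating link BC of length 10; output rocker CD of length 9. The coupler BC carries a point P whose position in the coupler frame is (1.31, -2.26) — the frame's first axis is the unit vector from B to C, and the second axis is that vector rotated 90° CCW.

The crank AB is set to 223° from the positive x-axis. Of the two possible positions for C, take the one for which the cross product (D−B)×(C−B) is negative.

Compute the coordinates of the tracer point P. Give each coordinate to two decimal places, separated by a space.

A=(0,0), D=(9.00,0)
B = A + 4.00·(cos223°, sin223°) = (-2.9254, -2.7280)
|BD| = 12.2335
circle(B,10.00) ∩ circle(D,9.00): a=6.8933, h=7.2445
  candidates: C₊=(2.1788,5.8712) cross=88.625; C₋=(5.4098,-8.2529) cross=-88.625
  mode - wants cross < 0 → take C=(5.4098,-8.2529) (cross=-88.625)
ex = (C−B)/|BC| = (0.8335,-0.5525); ey = (0.5525,0.8335)
P = B + 1.31·ex + -2.26·ey = (-3.0821,-5.3355)

-3.08 -5.34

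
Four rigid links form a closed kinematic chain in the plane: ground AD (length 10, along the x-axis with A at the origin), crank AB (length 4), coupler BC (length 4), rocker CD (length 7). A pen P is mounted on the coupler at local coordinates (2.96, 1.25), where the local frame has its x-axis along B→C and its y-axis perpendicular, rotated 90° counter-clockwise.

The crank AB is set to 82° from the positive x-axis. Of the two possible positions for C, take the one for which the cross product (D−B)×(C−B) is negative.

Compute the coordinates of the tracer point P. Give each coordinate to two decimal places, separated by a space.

A=(0,0), D=(10.00,0)
B = A + 4.00·(cos82°, sin82°) = (0.5567, 3.9611)
|BD| = 10.2404
circle(B,4.00) ∩ circle(D,7.00): a=3.5089, h=1.9202
  candidates: C₊=(4.5353,4.3745) cross=19.664; C₋=(3.0497,0.8330) cross=-19.664
  mode - wants cross < 0 → take C=(3.0497,0.8330) (cross=-19.664)
ex = (C−B)/|BC| = (0.6233,-0.7820); ey = (0.7820,0.6233)
P = B + 2.96·ex + 1.25·ey = (3.3791,2.4254)

3.38 2.43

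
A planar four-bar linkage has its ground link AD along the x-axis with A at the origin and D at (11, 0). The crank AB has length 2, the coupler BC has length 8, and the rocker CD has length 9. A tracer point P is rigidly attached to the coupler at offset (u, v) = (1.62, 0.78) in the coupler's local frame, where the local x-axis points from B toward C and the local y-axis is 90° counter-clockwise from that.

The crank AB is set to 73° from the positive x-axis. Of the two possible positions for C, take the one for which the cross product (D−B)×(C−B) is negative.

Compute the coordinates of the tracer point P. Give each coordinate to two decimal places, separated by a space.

A=(0,0), D=(11.00,0)
B = A + 2.00·(cos73°, sin73°) = (0.5847, 1.9126)
|BD| = 10.5894
circle(B,8.00) ∩ circle(D,9.00): a=4.4920, h=6.6198
  candidates: C₊=(6.1985,7.6122) cross=70.100; C₋=(3.8072,-5.4096) cross=-70.100
  mode - wants cross < 0 → take C=(3.8072,-5.4096) (cross=-70.100)
ex = (C−B)/|BC| = (0.4028,-0.9153); ey = (0.9153,0.4028)
P = B + 1.62·ex + 0.78·ey = (1.9512,0.7440)

1.95 0.74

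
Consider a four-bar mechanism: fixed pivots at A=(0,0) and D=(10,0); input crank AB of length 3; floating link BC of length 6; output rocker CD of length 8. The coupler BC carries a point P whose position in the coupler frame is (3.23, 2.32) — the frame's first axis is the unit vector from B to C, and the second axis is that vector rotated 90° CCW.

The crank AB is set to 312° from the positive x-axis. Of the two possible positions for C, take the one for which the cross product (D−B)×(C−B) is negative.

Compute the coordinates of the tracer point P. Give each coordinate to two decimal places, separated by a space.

A=(0,0), D=(10.00,0)
B = A + 3.00·(cos312°, sin312°) = (2.0074, -2.2294)
|BD| = 8.2977
circle(B,6.00) ∩ circle(D,8.00): a=2.4616, h=5.4718
  candidates: C₊=(2.9084,3.7025) cross=45.403; C₋=(5.8487,-6.8386) cross=-45.403
  mode - wants cross < 0 → take C=(5.8487,-6.8386) (cross=-45.403)
ex = (C−B)/|BC| = (0.6402,-0.7682); ey = (0.7682,0.6402)
P = B + 3.23·ex + 2.32·ey = (5.8575,-3.2254)

5.86 -3.23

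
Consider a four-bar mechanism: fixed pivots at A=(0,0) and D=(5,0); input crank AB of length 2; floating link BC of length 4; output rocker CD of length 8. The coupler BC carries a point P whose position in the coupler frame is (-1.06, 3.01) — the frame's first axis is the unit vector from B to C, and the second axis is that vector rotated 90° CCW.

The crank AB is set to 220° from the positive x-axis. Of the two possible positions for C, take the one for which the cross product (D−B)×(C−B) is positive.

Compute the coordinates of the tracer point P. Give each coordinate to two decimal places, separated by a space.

A=(0,0), D=(5.00,0)
B = A + 2.00·(cos220°, sin220°) = (-1.5321, -1.2856)
|BD| = 6.6574
circle(B,4.00) ∩ circle(D,8.00): a=-0.2763, h=3.9904
  candidates: C₊=(-2.5738,2.5764) cross=26.566; C₋=(-1.0326,-5.2543) cross=-26.566
  mode + wants cross > 0 → take C=(-2.5738,2.5764) (cross=26.566)
ex = (C−B)/|BC| = (-0.2604,0.9655); ey = (-0.9655,-0.2604)
P = B + -1.06·ex + 3.01·ey = (-4.1622,-3.0929)

-4.16 -3.09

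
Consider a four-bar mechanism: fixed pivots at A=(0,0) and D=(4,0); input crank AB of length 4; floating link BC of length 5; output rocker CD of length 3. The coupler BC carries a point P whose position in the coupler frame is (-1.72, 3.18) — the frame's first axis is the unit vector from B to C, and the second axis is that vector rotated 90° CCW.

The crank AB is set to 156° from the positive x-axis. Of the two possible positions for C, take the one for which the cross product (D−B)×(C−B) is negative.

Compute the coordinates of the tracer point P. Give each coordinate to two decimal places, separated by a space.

A=(0,0), D=(4.00,0)
B = A + 4.00·(cos156°, sin156°) = (-3.6542, 1.6269)
|BD| = 7.8252
circle(B,5.00) ∩ circle(D,3.00): a=4.9349, h=0.8040
  candidates: C₊=(1.3401,1.3874) cross=6.292; C₋=(1.0057,-0.1855) cross=-6.292
  mode - wants cross < 0 → take C=(1.0057,-0.1855) (cross=-6.292)
ex = (C−B)/|BC| = (0.9320,-0.3625); ey = (0.3625,0.9320)
P = B + -1.72·ex + 3.18·ey = (-4.1045,5.2142)

-4.10 5.21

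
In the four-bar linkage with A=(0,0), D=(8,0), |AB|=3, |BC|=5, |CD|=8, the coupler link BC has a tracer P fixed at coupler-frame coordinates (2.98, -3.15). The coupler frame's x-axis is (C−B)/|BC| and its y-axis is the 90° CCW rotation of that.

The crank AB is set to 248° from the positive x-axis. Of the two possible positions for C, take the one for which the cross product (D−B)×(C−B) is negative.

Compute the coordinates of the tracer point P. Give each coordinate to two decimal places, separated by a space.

A=(0,0), D=(8.00,0)
B = A + 3.00·(cos248°, sin248°) = (-1.1238, -2.7816)
|BD| = 9.5384
circle(B,5.00) ∩ circle(D,8.00): a=2.7248, h=4.1923
  candidates: C₊=(0.2600,2.0231) cross=39.988; C₋=(2.7051,-5.9970) cross=-39.988
  mode - wants cross < 0 → take C=(2.7051,-5.9970) (cross=-39.988)
ex = (C−B)/|BC| = (0.7658,-0.6431); ey = (0.6431,0.7658)
P = B + 2.98·ex + -3.15·ey = (-0.8675,-7.1102)

-0.87 -7.11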